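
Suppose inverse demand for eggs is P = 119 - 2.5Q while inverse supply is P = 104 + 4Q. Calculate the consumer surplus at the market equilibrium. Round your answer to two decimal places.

Set 119 - 2.5Q = 104 + 4Q, which gives 15 = 6.5Q, so Q* = 2.3077 and P* = 119 - 2.5(2.3077) = 113.2308.
Consumer surplus is the triangle under demand above P*: (1/2)(2.3077)(119 - 113.2308) = (1/2)(2.3077)(5.7692) = 6.6568.

6.66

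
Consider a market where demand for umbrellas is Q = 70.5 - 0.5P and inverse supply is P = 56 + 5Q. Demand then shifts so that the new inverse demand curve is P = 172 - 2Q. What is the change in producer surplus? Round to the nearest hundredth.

Rewriting demand in inverse form: P = 141 - 2Q.
Initial equilibrium: Q_0 = 12.1429, P_0 = 116.7143; CS_0 = (1/2)(12.1429)(24.2857) = 147.449, PS_0 = (1/2)(12.1429)(60.7143) = 368.6224.
New equilibrium: 172 - 2Q = 56 + 5Q gives Q_1 = 16.5714, P_1 = 138.8571; CS_1 = 274.6122, PS_1 = 686.5306.
Change in producer surplus = 686.5306 - 368.6224 = 317.9082.

317.91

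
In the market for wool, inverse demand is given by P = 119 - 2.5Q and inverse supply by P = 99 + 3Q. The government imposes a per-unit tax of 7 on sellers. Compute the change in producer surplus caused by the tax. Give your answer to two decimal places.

-11.45

Without the tax, 119 - 2.5Q = 99 + 3Q so Q* = 3.6364 and P* = 109.9091.
With the tax, sellers need 7 more per unit: 119 - 2.5Q = 99 + 3Q + 7, so Q_t = 2.3636. Buyers pay P_b = 113.0909; sellers receive P_s = P_b - 7 = 106.0909.
Producers lose the trapezoid between P_s and P* out to Q_t plus the triangle from Q_t to Q*: change in PS = 8.3802 - 19.8347 = -11.4545.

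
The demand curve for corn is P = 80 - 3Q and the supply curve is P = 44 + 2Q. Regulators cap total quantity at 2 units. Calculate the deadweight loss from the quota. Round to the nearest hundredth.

Unrestricted equilibrium: Q* = (80 - 44)/(3 + 2) = 7.2.
At Q = 2 the demand price is 80 - 3(2) = 74 and the supply price is 44 + 2(2) = 48.
DWL = (1/2)(gap between curves at 2) x (Q* - 2) = (1/2)(26)(5.2) = 67.6.

67.60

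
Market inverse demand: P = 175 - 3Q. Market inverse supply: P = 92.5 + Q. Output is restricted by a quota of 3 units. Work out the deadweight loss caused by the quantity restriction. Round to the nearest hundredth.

Without the quota, 175 - 3Q = 92.5 + Q gives Q* = 20.625.
At Q = 3 the demand price is 175 - 3(3) = 166 and the supply price is 92.5 + (3) = 95.5.
Deadweight loss is the triangle between the curves from 3 to 20.625: (1/2)(166 - 95.5)(20.625 - 3) = 621.2812.

621.28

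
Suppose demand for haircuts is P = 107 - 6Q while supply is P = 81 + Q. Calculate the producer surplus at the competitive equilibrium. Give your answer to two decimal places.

Equilibrium: 107 - 6Q = 81 + Q, so Q* = 3.7143 and P* = 84.7143.
Producer surplus is the triangle above supply below P*: (1/2)(3.7143)(84.7143 - 81) = (1/2)(3.7143)(3.7143) = 6.898.

6.90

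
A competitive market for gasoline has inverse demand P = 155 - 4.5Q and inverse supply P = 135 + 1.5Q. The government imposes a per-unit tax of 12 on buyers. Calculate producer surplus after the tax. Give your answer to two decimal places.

Without the tax, 155 - 4.5Q = 135 + 1.5Q so Q* = 3.3333 and P* = 140.
A tax on buyers shifts demand down by 12: (155 - 12) - 4.5Q = 135 + 1.5Q, so Q_t = 1.3333. Buyers pay P_b = 149; sellers receive P_s = P_b - 12 = 137.
PS = (1/2)(Q_t)(P_s - 135) = (1/2)(1.3333)(2) = 1.3333.

1.33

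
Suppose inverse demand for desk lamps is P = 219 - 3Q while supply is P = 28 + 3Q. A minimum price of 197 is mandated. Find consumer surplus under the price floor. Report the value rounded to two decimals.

Without the control, 219 - 3Q = 28 + 3Q so Q* = 31.8333 and P* = 123.5.
At the floor price 197, quantity demanded is (219 - 197)/3 = 7.3333; demand is the short side, so Q = 7.3333 trades at P = 197.
CS is the triangle under demand above 197: (1/2)(7.3333)(219 - 197) = 80.6667.

80.67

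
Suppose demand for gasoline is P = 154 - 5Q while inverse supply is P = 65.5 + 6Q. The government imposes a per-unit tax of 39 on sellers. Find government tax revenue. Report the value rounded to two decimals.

Without the tax, 154 - 5Q = 65.5 + 6Q so Q* = 8.0455 and P* = 113.7727.
A tax on sellers shifts supply up by 39: 154 - 5Q = 65.5 + 6Q + 39, so Q_t = 4.5. Buyers pay P_b = 131.5; sellers receive P_s = P_b - 39 = 92.5.
Revenue is the tax times quantity traded: 39 x 4.5 = 175.5.

175.50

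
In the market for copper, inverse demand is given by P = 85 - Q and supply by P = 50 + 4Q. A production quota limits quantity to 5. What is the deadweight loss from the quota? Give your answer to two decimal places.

10.00

Unrestricted equilibrium: Q* = (85 - 50)/(1 + 4) = 7.
At Q = 5 the demand price is 85 - (5) = 80 and the supply price is 50 + 4(5) = 70.
Deadweight loss is the triangle between the curves from 5 to 7: (1/2)(80 - 70)(7 - 5) = 10.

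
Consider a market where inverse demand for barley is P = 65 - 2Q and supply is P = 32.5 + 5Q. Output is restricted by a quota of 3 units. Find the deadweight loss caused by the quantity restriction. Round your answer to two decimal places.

Unrestricted equilibrium: Q* = (65 - 32.5)/(2 + 5) = 4.6429.
At Q = 3 the demand price is 65 - 2(3) = 59 and the supply price is 32.5 + 5(3) = 47.5.
DWL = (1/2)(gap between curves at 3) x (Q* - 3) = (1/2)(11.5)(1.6429) = 9.4464.

9.45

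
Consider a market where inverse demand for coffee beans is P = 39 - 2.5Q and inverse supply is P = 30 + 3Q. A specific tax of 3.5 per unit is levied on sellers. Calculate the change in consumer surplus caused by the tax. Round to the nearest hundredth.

Without the tax, 39 - 2.5Q = 30 + 3Q so Q* = 1.6364 and P* = 34.9091.
With the tax, sellers need 3.5 more per unit: 39 - 2.5Q = 30 + 3Q + 3.5, so Q_t = 1. Buyers pay P_b = 36.5; sellers receive P_s = P_b - 3.5 = 33.
CS falls from (1/2)(1.6364)(4.0909) = 3.3471 to (1/2)(1)(2.5) = 1.25, a change of -2.0971.

-2.10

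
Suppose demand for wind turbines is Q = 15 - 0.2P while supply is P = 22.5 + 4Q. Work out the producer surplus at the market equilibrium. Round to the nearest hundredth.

Rewriting demand in inverse form: P = 75 - 5Q.
Set 75 - 5Q = 22.5 + 4Q, which gives 52.5 = 9Q, so Q* = 5.8333 and P* = 75 - 5(5.8333) = 45.8333.
The supply curve's price intercept is 22.5, so PS = (1/2)(Q*)(P* - 22.5) = (1/2)(5.8333)(23.3333) = 68.0556.

68.06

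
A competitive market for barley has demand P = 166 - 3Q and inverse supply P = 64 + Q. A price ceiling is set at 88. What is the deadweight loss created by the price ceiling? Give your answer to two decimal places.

Free-market equilibrium: 166 - 3Q = 64 + Q gives Q* = 25.5, P* = 89.5.
At the ceiling price 88, quantity supplied is (88 - 64)/1 = 24; supply is the short side, so Q = 24 trades at P = 88.
The lost-trades triangle has base Q* - 24 = 1.5 and height equal to the gap between the curves at Q = 24, which is 94 - 88 = 6. DWL = (1/2)(1.5)(6) = 4.5.

4.50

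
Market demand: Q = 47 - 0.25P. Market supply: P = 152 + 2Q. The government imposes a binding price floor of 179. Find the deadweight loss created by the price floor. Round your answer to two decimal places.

Rewriting demand in inverse form: P = 188 - 4Q.
Without the control, 188 - 4Q = 152 + 2Q so Q* = 6 and P* = 164.
At P = 179, buyers demand (188 - 179)/4 = 2.25 while sellers would supply more, so the quantity traded is 2.25 at price 179.
At Q = 2.25 the demand price is 179 and the supply price is 156.5. Deadweight loss is the triangle between the curves from 2.25 to 6: (1/2)(179 - 156.5)(6 - 2.25) = 42.1875.

42.19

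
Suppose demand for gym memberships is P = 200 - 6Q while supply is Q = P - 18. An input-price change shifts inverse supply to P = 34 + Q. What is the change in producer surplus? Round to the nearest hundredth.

Rewriting supply in inverse form: P = 18 + Q.
Initial equilibrium: Q_0 = 26, P_0 = 44; CS_0 = (1/2)(26)(156) = 2028, PS_0 = (1/2)(26)(26) = 338.
New equilibrium: 200 - 6Q = 34 + Q gives Q_1 = 23.7143, P_1 = 57.7143; CS_1 = 1687.102, PS_1 = 281.1837.
Change in producer surplus = 281.1837 - 338 = -56.8163.

-56.82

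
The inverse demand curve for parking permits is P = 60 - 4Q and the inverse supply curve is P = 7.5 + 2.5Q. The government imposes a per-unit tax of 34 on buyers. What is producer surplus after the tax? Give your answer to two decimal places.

10.13

Without the tax, 60 - 4Q = 7.5 + 2.5Q so Q* = 8.0769 and P* = 27.6923.
A tax on buyers shifts demand down by 34: (60 - 34) - 4Q = 7.5 + 2.5Q, so Q_t = 2.8462. Buyers pay P_b = 48.6154; sellers receive P_s = P_b - 34 = 14.6154.
Producer surplus is the triangle above supply below P_s: (1/2)(2.8462)(14.6154 - 7.5) = 10.1257.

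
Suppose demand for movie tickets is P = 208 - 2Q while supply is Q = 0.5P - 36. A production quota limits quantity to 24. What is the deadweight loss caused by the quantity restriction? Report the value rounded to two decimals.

200.00

Rewriting supply in inverse form: P = 72 + 2Q.
Without the quota, 208 - 2Q = 72 + 2Q gives Q* = 34.
At Q = 24 the demand price is 208 - 2(24) = 160 and the supply price is 72 + 2(24) = 120.
Deadweight loss is the triangle between the curves from 24 to 34: (1/2)(160 - 120)(34 - 24) = 200.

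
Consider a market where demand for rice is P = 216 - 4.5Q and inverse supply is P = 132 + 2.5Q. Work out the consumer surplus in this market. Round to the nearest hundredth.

Set 216 - 4.5Q = 132 + 2.5Q, which gives 84 = 7Q, so Q* = 12 and P* = 216 - 4.5(12) = 162.
The demand choke price is 216, so CS = (1/2)(Q*)(216 - P*) = (1/2)(12)(54) = 324.

324.00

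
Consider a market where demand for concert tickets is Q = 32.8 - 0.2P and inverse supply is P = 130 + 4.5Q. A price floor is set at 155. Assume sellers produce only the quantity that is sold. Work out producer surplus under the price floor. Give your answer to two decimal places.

Rewriting demand in inverse form: P = 164 - 5Q.
Free-market equilibrium: 164 - 5Q = 130 + 4.5Q gives Q* = 3.5789, P* = 146.1053.
At P = 155, buyers demand (164 - 155)/5 = 1.8 while sellers would supply more, so the quantity traded is 1.8 at price 155.
The supply price at Q = 1.8 is 138.1. PS is the trapezoid between 155 and supply over [0, 1.8]: (1/2)[(155 - 130) + (155 - 138.1)](1.8) = 37.71.

37.71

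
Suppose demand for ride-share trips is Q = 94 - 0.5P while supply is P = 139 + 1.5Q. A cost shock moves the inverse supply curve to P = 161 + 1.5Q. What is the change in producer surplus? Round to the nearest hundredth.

Rewriting demand in inverse form: P = 188 - 2Q.
Initial equilibrium: Q_0 = 14, P_0 = 160; CS_0 = (1/2)(14)(28) = 196, PS_0 = (1/2)(14)(21) = 147.
New equilibrium: 188 - 2Q = 161 + 1.5Q gives Q_1 = 7.7143, P_1 = 172.5714; CS_1 = 59.5102, PS_1 = 44.6327.
Change in producer surplus = 44.6327 - 147 = -102.3673.

-102.37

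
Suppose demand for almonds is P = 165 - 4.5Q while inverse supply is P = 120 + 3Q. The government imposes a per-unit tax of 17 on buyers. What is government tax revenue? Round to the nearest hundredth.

Pre-tax equilibrium: 165 - 4.5Q = 120 + 3Q gives Q* = 6, P* = 138.
With the tax, buyers' net willingness to pay falls by 17: (165 - 17) - 4.5Q = 120 + 3Q, so Q_t = 3.7333. Buyers pay P_b = 148.2; sellers receive P_s = P_b - 17 = 131.2.
Revenue is the tax times quantity traded: 17 x 3.7333 = 63.4667.

63.47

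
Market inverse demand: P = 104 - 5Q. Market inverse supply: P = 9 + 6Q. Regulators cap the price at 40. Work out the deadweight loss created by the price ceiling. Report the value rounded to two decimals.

Without the control, 104 - 5Q = 9 + 6Q so Q* = 8.6364 and P* = 60.8182.
At P = 40, sellers supply (40 - 9)/6 = 5.1667 while buyers want more, so the quantity traded is 5.1667 at price 40.
The lost-trades triangle has base Q* - 5.1667 = 3.4697 and height equal to the gap between the curves at Q = 5.1667, which is 78.1667 - 40 = 38.1667. DWL = (1/2)(3.4697)(38.1667) = 66.2134.

66.21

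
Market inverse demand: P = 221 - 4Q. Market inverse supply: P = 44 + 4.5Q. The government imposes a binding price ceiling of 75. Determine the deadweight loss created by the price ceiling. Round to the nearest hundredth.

Without the control, 221 - 4Q = 44 + 4.5Q so Q* = 20.8235 and P* = 137.7059.
At P = 75, sellers supply (75 - 44)/4.5 = 6.8889 while buyers want more, so the quantity traded is 6.8889 at price 75.
At Q = 6.8889 the demand price is 193.4444 and the supply price is 75. Deadweight loss is the triangle between the curves from 6.8889 to 20.8235: (1/2)(193.4444 - 75)(20.8235 - 6.8889) = 825.2404.

825.24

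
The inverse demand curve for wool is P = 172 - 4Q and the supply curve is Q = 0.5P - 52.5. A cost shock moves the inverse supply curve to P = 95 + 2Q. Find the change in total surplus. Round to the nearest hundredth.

120.00

Rewriting supply in inverse form: P = 105 + 2Q.
Initial equilibrium: Q_0 = 11.1667, P_0 = 127.3333; CS_0 = (1/2)(11.1667)(44.6667) = 249.3889, PS_0 = (1/2)(11.1667)(22.3333) = 124.6944.
New equilibrium: 172 - 4Q = 95 + 2Q gives Q_1 = 12.8333, P_1 = 120.6667; CS_1 = 329.3889, PS_1 = 164.6944.
Change in total surplus = (329.3889 + 164.6944) - (249.3889 + 124.6944) = 120.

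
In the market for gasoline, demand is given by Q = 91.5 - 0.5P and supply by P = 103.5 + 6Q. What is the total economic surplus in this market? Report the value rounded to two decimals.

Rewriting demand in inverse form: P = 183 - 2Q.
Equilibrium: 183 - 2Q = 103.5 + 6Q, so Q* = 9.9375 and P* = 163.125.
CS = (1/2)(9.9375)(19.875) = 98.7539 and PS = (1/2)(9.9375)(59.625) = 296.2617, so total surplus = 395.0156.

395.02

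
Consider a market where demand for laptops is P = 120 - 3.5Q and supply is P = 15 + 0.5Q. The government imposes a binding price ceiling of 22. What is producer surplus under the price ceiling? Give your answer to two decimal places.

49.00

Without the control, 120 - 3.5Q = 15 + 0.5Q so Q* = 26.25 and P* = 28.125.
At P = 22, sellers supply (22 - 15)/0.5 = 14 while buyers want more, so the quantity traded is 14 at price 22.
PS is the triangle above supply below 22: (1/2)(14)(22 - 15) = 49.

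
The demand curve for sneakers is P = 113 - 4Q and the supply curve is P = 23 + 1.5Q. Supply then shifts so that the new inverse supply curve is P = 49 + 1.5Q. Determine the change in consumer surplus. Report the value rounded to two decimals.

-264.73

Initial equilibrium: Q_0 = 16.3636, P_0 = 47.5455; CS_0 = (1/2)(16.3636)(65.4545) = 535.5372, PS_0 = (1/2)(16.3636)(24.5455) = 200.8264.
New equilibrium: 113 - 4Q = 49 + 1.5Q gives Q_1 = 11.6364, P_1 = 66.4545; CS_1 = 270.8099, PS_1 = 101.5537.
Change in consumer surplus = 270.8099 - 535.5372 = -264.7273.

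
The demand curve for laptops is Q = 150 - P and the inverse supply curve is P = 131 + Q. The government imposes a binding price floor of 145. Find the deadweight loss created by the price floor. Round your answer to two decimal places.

Rewriting demand in inverse form: P = 150 - Q.
Free-market equilibrium: 150 - Q = 131 + Q gives Q* = 9.5, P* = 140.5.
At P = 145, buyers demand (150 - 145)/1 = 5 while sellers would supply more, so the quantity traded is 5 at price 145.
The lost-trades triangle has base Q* - 5 = 4.5 and height equal to the gap between the curves at Q = 5, which is 145 - 136 = 9. DWL = (1/2)(4.5)(9) = 20.25.

20.25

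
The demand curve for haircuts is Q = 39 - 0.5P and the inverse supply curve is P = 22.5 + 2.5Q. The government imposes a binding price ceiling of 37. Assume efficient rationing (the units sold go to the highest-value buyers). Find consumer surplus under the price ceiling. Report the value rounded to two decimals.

Rewriting demand in inverse form: P = 78 - 2Q.
Free-market equilibrium: 78 - 2Q = 22.5 + 2.5Q gives Q* = 12.3333, P* = 53.3333.
At the ceiling price 37, quantity supplied is (37 - 22.5)/2.5 = 5.8; supply is the short side, so Q = 5.8 trades at P = 37.
The demand price at Q = 5.8 is 66.4. CS is the trapezoid between demand and 37 over [0, 5.8]: (1/2)[(78 - 37) + (66.4 - 37)](5.8) = 204.16.

204.16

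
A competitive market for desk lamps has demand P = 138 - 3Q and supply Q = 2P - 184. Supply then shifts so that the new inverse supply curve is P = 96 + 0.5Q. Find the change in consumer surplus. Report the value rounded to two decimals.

Rewriting supply in inverse form: P = 92 + 0.5Q.
Initial equilibrium: Q_0 = 13.1429, P_0 = 98.5714; CS_0 = (1/2)(13.1429)(39.4286) = 259.102, PS_0 = (1/2)(13.1429)(6.5714) = 43.1837.
New equilibrium: 138 - 3Q = 96 + 0.5Q gives Q_1 = 12, P_1 = 102; CS_1 = 216, PS_1 = 36.
Change in consumer surplus = 216 - 259.102 = -43.102.

-43.10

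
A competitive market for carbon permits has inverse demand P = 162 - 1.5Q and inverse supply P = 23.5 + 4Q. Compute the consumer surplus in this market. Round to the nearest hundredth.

Set 162 - 1.5Q = 23.5 + 4Q, which gives 138.5 = 5.5Q, so Q* = 25.1818 and P* = 162 - 1.5(25.1818) = 124.2273.
CS is the area between the demand curve and P* from 0 to Q*: (1/2)(25.1818)(37.7727) = 475.593.

475.59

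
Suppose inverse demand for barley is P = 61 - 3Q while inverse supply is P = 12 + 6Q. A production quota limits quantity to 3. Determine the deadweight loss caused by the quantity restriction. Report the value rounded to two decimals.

26.89

Unrestricted equilibrium: Q* = (61 - 12)/(3 + 6) = 5.4444.
At Q = 3 the demand price is 61 - 3(3) = 52 and the supply price is 12 + 6(3) = 30.
DWL = (1/2)(gap between curves at 3) x (Q* - 3) = (1/2)(22)(2.4444) = 26.8889.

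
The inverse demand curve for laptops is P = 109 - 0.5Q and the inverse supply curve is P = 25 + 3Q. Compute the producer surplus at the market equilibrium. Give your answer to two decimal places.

Setting demand equal to supply, 84 = 3.5Q, so Q* = 24 and P* = 97.
PS is the area between P* and the supply curve from 0 to Q*: (1/2)(24)(72) = 864.

864.00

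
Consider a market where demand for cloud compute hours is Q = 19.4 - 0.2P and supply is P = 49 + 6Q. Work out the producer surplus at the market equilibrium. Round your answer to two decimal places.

57.12

Rewriting demand in inverse form: P = 97 - 5Q.
Equilibrium: 97 - 5Q = 49 + 6Q, so Q* = 4.3636 and P* = 75.1818.
The supply curve's price intercept is 49, so PS = (1/2)(Q*)(P* - 49) = (1/2)(4.3636)(26.1818) = 57.124.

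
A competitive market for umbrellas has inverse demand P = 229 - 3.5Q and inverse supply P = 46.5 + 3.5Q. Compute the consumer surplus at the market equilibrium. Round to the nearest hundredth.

1189.51

Set 229 - 3.5Q = 46.5 + 3.5Q, which gives 182.5 = 7Q, so Q* = 26.0714 and P* = 229 - 3.5(26.0714) = 137.75.
The demand choke price is 229, so CS = (1/2)(Q*)(229 - P*) = (1/2)(26.0714)(91.25) = 1189.5089.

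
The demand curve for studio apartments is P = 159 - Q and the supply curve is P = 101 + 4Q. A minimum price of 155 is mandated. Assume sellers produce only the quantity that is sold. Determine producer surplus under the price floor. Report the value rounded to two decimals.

184.00

Without the control, 159 - Q = 101 + 4Q so Q* = 11.6 and P* = 147.4.
At P = 155, buyers demand (159 - 155)/1 = 4 while sellers would supply more, so the quantity traded is 4 at price 155.
The supply price at Q = 4 is 117. PS is the trapezoid between 155 and supply over [0, 4]: (1/2)[(155 - 101) + (155 - 117)](4) = 184.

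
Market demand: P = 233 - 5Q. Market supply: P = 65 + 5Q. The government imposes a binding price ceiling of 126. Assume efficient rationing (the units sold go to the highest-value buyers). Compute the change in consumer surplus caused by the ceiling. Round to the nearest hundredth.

Free-market equilibrium: 233 - 5Q = 65 + 5Q gives Q* = 16.8, P* = 149.
At P = 126, sellers supply (126 - 65)/5 = 12.2 while buyers want more, so the quantity traded is 12.2 at price 126.
CS goes from (1/2)(16.8)(84) = 705.6 to 933.3 (computed as (233 - 126)(12.2) - (1/2)(5)(12.2)^2), a change of 227.7.

227.70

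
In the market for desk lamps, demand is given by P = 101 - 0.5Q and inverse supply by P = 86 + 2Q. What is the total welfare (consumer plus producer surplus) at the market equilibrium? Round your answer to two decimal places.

Equilibrium: 101 - 0.5Q = 86 + 2Q, so Q* = 6 and P* = 98.
Total surplus is the full triangle between the curves from 0 to Q*: (1/2)(6)(101 - 86) = 45.

45.00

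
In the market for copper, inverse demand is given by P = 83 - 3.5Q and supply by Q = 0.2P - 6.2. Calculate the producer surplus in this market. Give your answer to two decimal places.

93.56

Rewriting supply in inverse form: P = 31 + 5Q.
Setting demand equal to supply, 52 = 8.5Q, so Q* = 6.1176 and P* = 61.5882.
PS is the area between P* and the supply curve from 0 to Q*: (1/2)(6.1176)(30.5882) = 93.564.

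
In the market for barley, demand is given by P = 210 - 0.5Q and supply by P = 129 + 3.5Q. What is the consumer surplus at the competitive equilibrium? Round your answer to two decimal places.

102.52

Equilibrium: 210 - 0.5Q = 129 + 3.5Q, so Q* = 20.25 and P* = 199.875.
CS is the area between the demand curve and P* from 0 to Q*: (1/2)(20.25)(10.125) = 102.5156.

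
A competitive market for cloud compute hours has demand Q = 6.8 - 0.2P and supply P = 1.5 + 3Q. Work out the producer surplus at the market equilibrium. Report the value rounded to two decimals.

Rewriting demand in inverse form: P = 34 - 5Q.
Setting demand equal to supply, 32.5 = 8Q, so Q* = 4.0625 and P* = 13.6875.
PS is the area between P* and the supply curve from 0 to Q*: (1/2)(4.0625)(12.1875) = 24.7559.

24.76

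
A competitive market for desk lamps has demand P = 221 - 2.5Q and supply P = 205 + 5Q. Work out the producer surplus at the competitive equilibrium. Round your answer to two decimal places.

Set 221 - 2.5Q = 205 + 5Q, which gives 16 = 7.5Q, so Q* = 2.1333 and P* = 221 - 2.5(2.1333) = 215.6667.
The supply curve's price intercept is 205, so PS = (1/2)(Q*)(P* - 205) = (1/2)(2.1333)(10.6667) = 11.3778.

11.38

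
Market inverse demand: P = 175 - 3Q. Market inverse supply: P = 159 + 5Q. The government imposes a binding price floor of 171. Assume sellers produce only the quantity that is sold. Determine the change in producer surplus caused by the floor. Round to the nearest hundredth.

1.56

Without the control, 175 - 3Q = 159 + 5Q so Q* = 2 and P* = 169.
At the floor price 171, quantity demanded is (175 - 171)/3 = 1.3333; demand is the short side, so Q = 1.3333 trades at P = 171.
PS goes from (1/2)(2)(10) = 10 to 11.5556 (computed as (171 - 159)(1.3333) - (1/2)(5)(1.3333)^2), a change of 1.5556.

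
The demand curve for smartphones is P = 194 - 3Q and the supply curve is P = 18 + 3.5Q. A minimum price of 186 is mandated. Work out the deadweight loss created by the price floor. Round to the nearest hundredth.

1936.55

Free-market equilibrium: 194 - 3Q = 18 + 3.5Q gives Q* = 27.0769, P* = 112.7692.
At the floor price 186, quantity demanded is (194 - 186)/3 = 2.6667; demand is the short side, so Q = 2.6667 trades at P = 186.
At Q = 2.6667 the demand price is 186 and the supply price is 27.3333. Deadweight loss is the triangle between the curves from 2.6667 to 27.0769: (1/2)(186 - 27.3333)(27.0769 - 2.6667) = 1936.547.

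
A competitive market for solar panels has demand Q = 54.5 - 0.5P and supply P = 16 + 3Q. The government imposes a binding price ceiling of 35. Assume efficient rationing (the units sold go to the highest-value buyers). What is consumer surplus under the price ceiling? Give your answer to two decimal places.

Rewriting demand in inverse form: P = 109 - 2Q.
Free-market equilibrium: 109 - 2Q = 16 + 3Q gives Q* = 18.6, P* = 71.8.
At P = 35, sellers supply (35 - 16)/3 = 6.3333 while buyers want more, so the quantity traded is 6.3333 at price 35.
The demand price at Q = 6.3333 is 96.3333. CS is the trapezoid between demand and 35 over [0, 6.3333]: (1/2)[(109 - 35) + (96.3333 - 35)](6.3333) = 428.5556.

428.56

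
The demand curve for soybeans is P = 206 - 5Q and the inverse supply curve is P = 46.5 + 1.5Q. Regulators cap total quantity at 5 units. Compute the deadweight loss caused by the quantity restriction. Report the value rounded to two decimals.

1240.69

Without the quota, 206 - 5Q = 46.5 + 1.5Q gives Q* = 24.5385.
At Q = 5 the demand price is 206 - 5(5) = 181 and the supply price is 46.5 + 1.5(5) = 54.
Deadweight loss is the triangle between the curves from 5 to 24.5385: (1/2)(181 - 54)(24.5385 - 5) = 1240.6923.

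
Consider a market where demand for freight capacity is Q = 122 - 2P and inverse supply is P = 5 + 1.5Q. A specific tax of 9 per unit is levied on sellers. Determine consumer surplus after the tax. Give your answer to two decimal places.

138.06

Rewriting demand in inverse form: P = 61 - 0.5Q.
Pre-tax equilibrium: 61 - 0.5Q = 5 + 1.5Q gives Q* = 28, P* = 47.
With the tax, sellers need 9 more per unit: 61 - 0.5Q = 5 + 1.5Q + 9, so Q_t = 23.5. Buyers pay P_b = 49.25; sellers receive P_s = P_b - 9 = 40.25.
Consumer surplus is the triangle under demand above P_b: (1/2)(23.5)(61 - 49.25) = 138.0625.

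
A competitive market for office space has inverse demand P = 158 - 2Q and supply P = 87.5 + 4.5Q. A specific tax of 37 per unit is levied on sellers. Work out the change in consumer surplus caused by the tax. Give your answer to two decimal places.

-91.08

Without the tax, 158 - 2Q = 87.5 + 4.5Q so Q* = 10.8462 and P* = 136.3077.
With the tax, sellers need 37 more per unit: 158 - 2Q = 87.5 + 4.5Q + 37, so Q_t = 5.1538. Buyers pay P_b = 147.6923; sellers receive P_s = P_b - 37 = 110.6923.
Consumers lose the trapezoid between P* and P_b out to Q_t plus the triangle from Q_t to Q*: change in CS = 26.5621 - 117.6391 = -91.0769.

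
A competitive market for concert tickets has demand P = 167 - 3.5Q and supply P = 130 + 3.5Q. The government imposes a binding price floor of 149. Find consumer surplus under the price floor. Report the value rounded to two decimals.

46.29

Free-market equilibrium: 167 - 3.5Q = 130 + 3.5Q gives Q* = 5.2857, P* = 148.5.
At the floor price 149, quantity demanded is (167 - 149)/3.5 = 5.1429; demand is the short side, so Q = 5.1429 trades at P = 149.
CS is the triangle under demand above 149: (1/2)(5.1429)(167 - 149) = 46.2857.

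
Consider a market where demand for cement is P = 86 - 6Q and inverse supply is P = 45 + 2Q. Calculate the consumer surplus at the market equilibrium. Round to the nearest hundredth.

Set 86 - 6Q = 45 + 2Q, which gives 41 = 8Q, so Q* = 5.125 and P* = 86 - 6(5.125) = 55.25.
CS is the area between the demand curve and P* from 0 to Q*: (1/2)(5.125)(30.75) = 78.7969.

78.80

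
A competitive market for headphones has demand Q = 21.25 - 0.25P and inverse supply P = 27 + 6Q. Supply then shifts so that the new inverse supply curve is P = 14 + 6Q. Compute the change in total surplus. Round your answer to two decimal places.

83.85

Rewriting demand in inverse form: P = 85 - 4Q.
Initial equilibrium: Q_0 = 5.8, P_0 = 61.8; CS_0 = (1/2)(5.8)(23.2) = 67.28, PS_0 = (1/2)(5.8)(34.8) = 100.92.
New equilibrium: 85 - 4Q = 14 + 6Q gives Q_1 = 7.1, P_1 = 56.6; CS_1 = 100.82, PS_1 = 151.23.
Change in total surplus = (100.82 + 151.23) - (67.28 + 100.92) = 83.85.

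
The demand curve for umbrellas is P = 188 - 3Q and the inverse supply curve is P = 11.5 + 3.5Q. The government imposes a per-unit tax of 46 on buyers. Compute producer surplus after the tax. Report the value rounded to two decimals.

705.39

Pre-tax equilibrium: 188 - 3Q = 11.5 + 3.5Q gives Q* = 27.1538, P* = 106.5385.
A tax on buyers shifts demand down by 46: (188 - 46) - 3Q = 11.5 + 3.5Q, so Q_t = 20.0769. Buyers pay P_b = 127.7692; sellers receive P_s = P_b - 46 = 81.7692.
Producer surplus is the triangle above supply below P_s: (1/2)(20.0769)(81.7692 - 11.5) = 705.395.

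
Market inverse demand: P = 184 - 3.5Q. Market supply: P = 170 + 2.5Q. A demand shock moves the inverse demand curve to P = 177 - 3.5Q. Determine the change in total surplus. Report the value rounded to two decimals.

-12.25

Initial equilibrium: Q_0 = 2.3333, P_0 = 175.8333; CS_0 = (1/2)(2.3333)(8.1667) = 9.5278, PS_0 = (1/2)(2.3333)(5.8333) = 6.8056.
New equilibrium: 177 - 3.5Q = 170 + 2.5Q gives Q_1 = 1.1667, P_1 = 172.9167; CS_1 = 2.3819, PS_1 = 1.7014.
Change in total surplus = (2.3819 + 1.7014) - (9.5278 + 6.8056) = -12.25.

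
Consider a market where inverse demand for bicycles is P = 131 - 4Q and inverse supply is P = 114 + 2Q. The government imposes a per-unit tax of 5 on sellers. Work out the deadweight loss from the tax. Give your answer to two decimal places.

2.08

Pre-tax equilibrium: 131 - 4Q = 114 + 2Q gives Q* = 2.8333, P* = 119.6667.
A tax on sellers shifts supply up by 5: 131 - 4Q = 114 + 2Q + 5, so Q_t = 2. Buyers pay P_b = 123; sellers receive P_s = P_b - 5 = 118.
The welfare triangle lost has base Q* - Q_t = 0.8333 and height t = 5, so DWL = (1/2)(0.8333)(5) = 2.0833.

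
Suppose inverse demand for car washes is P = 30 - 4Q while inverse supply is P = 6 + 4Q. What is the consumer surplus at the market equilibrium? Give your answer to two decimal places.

Setting demand equal to supply, 24 = 8Q, so Q* = 3 and P* = 18.
Consumer surplus is the triangle under demand above P*: (1/2)(3)(30 - 18) = (1/2)(3)(12) = 18.

18.00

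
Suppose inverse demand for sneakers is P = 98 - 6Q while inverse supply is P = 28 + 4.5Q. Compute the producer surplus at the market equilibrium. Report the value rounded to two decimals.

100.00

Equilibrium: 98 - 6Q = 28 + 4.5Q, so Q* = 6.6667 and P* = 58.
PS is the area between P* and the supply curve from 0 to Q*: (1/2)(6.6667)(30) = 100.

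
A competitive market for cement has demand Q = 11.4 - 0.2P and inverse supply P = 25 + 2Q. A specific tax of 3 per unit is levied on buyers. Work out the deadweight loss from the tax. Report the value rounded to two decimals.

0.64

Rewriting demand in inverse form: P = 57 - 5Q.
Without the tax, 57 - 5Q = 25 + 2Q so Q* = 4.5714 and P* = 34.1429.
A tax on buyers shifts demand down by 3: (57 - 3) - 5Q = 25 + 2Q, so Q_t = 4.1429. Buyers pay P_b = 36.2857; sellers receive P_s = P_b - 3 = 33.2857.
The welfare triangle lost has base Q* - Q_t = 0.4286 and height t = 3, so DWL = (1/2)(0.4286)(3) = 0.6429.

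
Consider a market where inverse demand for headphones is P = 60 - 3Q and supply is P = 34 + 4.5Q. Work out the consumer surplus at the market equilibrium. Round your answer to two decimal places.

Set 60 - 3Q = 34 + 4.5Q, which gives 26 = 7.5Q, so Q* = 3.4667 and P* = 60 - 3(3.4667) = 49.6.
The demand choke price is 60, so CS = (1/2)(Q*)(60 - P*) = (1/2)(3.4667)(10.4) = 18.0267.

18.03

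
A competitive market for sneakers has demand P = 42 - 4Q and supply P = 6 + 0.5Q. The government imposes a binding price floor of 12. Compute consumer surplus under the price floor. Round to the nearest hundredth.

Free-market equilibrium: 42 - 4Q = 6 + 0.5Q gives Q* = 8, P* = 10.
At P = 12, buyers demand (42 - 12)/4 = 7.5 while sellers would supply more, so the quantity traded is 7.5 at price 12.
CS is the triangle under demand above 12: (1/2)(7.5)(42 - 12) = 112.5.

112.50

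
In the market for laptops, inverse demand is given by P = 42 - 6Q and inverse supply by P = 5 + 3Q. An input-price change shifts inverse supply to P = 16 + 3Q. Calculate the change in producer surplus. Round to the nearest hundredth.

Initial equilibrium: Q_0 = 4.1111, P_0 = 17.3333; CS_0 = (1/2)(4.1111)(24.6667) = 50.7037, PS_0 = (1/2)(4.1111)(12.3333) = 25.3519.
New equilibrium: 42 - 6Q = 16 + 3Q gives Q_1 = 2.8889, P_1 = 24.6667; CS_1 = 25.037, PS_1 = 12.5185.
Change in producer surplus = 12.5185 - 25.3519 = -12.8333.

-12.83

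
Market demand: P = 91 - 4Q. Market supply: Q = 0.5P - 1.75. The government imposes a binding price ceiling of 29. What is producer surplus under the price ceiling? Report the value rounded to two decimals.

162.56

Rewriting supply in inverse form: P = 3.5 + 2Q.
Free-market equilibrium: 91 - 4Q = 3.5 + 2Q gives Q* = 14.5833, P* = 32.6667.
At the ceiling price 29, quantity supplied is (29 - 3.5)/2 = 12.75; supply is the short side, so Q = 12.75 trades at P = 29.
PS is the triangle above supply below 29: (1/2)(12.75)(29 - 3.5) = 162.5625.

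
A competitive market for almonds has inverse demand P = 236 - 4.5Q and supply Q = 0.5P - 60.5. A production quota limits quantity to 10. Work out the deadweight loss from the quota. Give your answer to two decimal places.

Rewriting supply in inverse form: P = 121 + 2Q.
Unrestricted equilibrium: Q* = (236 - 121)/(4.5 + 2) = 17.6923.
At Q = 10 the demand price is 236 - 4.5(10) = 191 and the supply price is 121 + 2(10) = 141.
DWL = (1/2)(gap between curves at 10) x (Q* - 10) = (1/2)(50)(7.6923) = 192.3077.

192.31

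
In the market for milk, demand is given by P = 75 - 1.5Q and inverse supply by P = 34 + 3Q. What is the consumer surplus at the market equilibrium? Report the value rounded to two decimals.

62.26

Equilibrium: 75 - 1.5Q = 34 + 3Q, so Q* = 9.1111 and P* = 61.3333.
CS is the area between the demand curve and P* from 0 to Q*: (1/2)(9.1111)(13.6667) = 62.2593.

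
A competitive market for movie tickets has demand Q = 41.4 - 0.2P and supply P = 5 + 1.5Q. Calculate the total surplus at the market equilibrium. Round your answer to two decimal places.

Rewriting demand in inverse form: P = 207 - 5Q.
Set 207 - 5Q = 5 + 1.5Q, which gives 202 = 6.5Q, so Q* = 31.0769 and P* = 207 - 5(31.0769) = 51.6154.
Total surplus is the full triangle between the curves from 0 to Q*: (1/2)(31.0769)(207 - 5) = 3138.7692.

3138.77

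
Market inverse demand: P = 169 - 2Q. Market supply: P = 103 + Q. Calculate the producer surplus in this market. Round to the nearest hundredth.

242.00

Equilibrium: 169 - 2Q = 103 + Q, so Q* = 22 and P* = 125.
PS is the area between P* and the supply curve from 0 to Q*: (1/2)(22)(22) = 242.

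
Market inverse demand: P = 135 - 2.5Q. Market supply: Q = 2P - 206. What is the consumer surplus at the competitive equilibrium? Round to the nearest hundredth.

Rewriting supply in inverse form: P = 103 + 0.5Q.
Equilibrium: 135 - 2.5Q = 103 + 0.5Q, so Q* = 10.6667 and P* = 108.3333.
CS is the area between the demand curve and P* from 0 to Q*: (1/2)(10.6667)(26.6667) = 142.2222.

142.22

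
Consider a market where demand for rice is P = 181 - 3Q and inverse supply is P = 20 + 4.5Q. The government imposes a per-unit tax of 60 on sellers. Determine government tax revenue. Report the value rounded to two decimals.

Pre-tax equilibrium: 181 - 3Q = 20 + 4.5Q gives Q* = 21.4667, P* = 116.6.
With the tax, sellers need 60 more per unit: 181 - 3Q = 20 + 4.5Q + 60, so Q_t = 13.4667. Buyers pay P_b = 140.6; sellers receive P_s = P_b - 60 = 80.6.
Revenue is the tax times quantity traded: 60 x 13.4667 = 808.

808.00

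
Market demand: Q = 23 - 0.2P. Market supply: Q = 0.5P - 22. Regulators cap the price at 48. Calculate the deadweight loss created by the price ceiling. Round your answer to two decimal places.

Rewriting demand in inverse form: P = 115 - 5Q.
Rewriting supply in inverse form: P = 44 + 2Q.
Without the control, 115 - 5Q = 44 + 2Q so Q* = 10.1429 and P* = 64.2857.
At the ceiling price 48, quantity supplied is (48 - 44)/2 = 2; supply is the short side, so Q = 2 trades at P = 48.
At Q = 2 the demand price is 105 and the supply price is 48. Deadweight loss is the triangle between the curves from 2 to 10.1429: (1/2)(105 - 48)(10.1429 - 2) = 232.0714.

232.07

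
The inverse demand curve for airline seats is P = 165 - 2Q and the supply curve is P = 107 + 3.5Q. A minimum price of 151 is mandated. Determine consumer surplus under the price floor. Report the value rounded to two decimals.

49.00

Free-market equilibrium: 165 - 2Q = 107 + 3.5Q gives Q* = 10.5455, P* = 143.9091.
At the floor price 151, quantity demanded is (165 - 151)/2 = 7; demand is the short side, so Q = 7 trades at P = 151.
CS is the triangle under demand above 151: (1/2)(7)(165 - 151) = 49.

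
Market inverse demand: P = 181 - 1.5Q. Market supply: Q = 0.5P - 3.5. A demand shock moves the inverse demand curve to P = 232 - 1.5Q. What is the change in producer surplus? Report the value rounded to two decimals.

1661.14

Rewriting supply in inverse form: P = 7 + 2Q.
Initial equilibrium: Q_0 = 49.7143, P_0 = 106.4286; CS_0 = (1/2)(49.7143)(74.5714) = 1853.6327, PS_0 = (1/2)(49.7143)(99.4286) = 2471.5102.
New equilibrium: 232 - 1.5Q = 7 + 2Q gives Q_1 = 64.2857, P_1 = 135.5714; CS_1 = 3099.4898, PS_1 = 4132.6531.
Change in producer surplus = 4132.6531 - 2471.5102 = 1661.1429.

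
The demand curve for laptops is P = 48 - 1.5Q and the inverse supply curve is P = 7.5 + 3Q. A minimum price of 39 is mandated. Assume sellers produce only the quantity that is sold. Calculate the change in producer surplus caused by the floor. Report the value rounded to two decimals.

13.50

Without the control, 48 - 1.5Q = 7.5 + 3Q so Q* = 9 and P* = 34.5.
At P = 39, buyers demand (48 - 39)/1.5 = 6 while sellers would supply more, so the quantity traded is 6 at price 39.
PS goes from (1/2)(9)(27) = 121.5 to 135 (computed as (39 - 7.5)(6) - (1/2)(3)(6)^2), a change of 13.5.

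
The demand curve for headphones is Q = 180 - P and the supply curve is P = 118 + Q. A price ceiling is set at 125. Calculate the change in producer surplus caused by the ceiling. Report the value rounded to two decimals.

Rewriting demand in inverse form: P = 180 - Q.
Without the control, 180 - Q = 118 + Q so Q* = 31 and P* = 149.
At the ceiling price 125, quantity supplied is (125 - 118)/1 = 7; supply is the short side, so Q = 7 trades at P = 125.
PS goes from (1/2)(31)(31) = 480.5 to 24.5 (computed as (125 - 118)(7) - (1/2)(1)(7)^2), a change of -456.

-456.00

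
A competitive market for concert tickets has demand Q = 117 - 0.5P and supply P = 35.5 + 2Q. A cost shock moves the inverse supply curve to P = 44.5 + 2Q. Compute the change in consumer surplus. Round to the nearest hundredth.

Rewriting demand in inverse form: P = 234 - 2Q.
Initial equilibrium: Q_0 = 49.625, P_0 = 134.75; CS_0 = (1/2)(49.625)(99.25) = 2462.6406, PS_0 = (1/2)(49.625)(99.25) = 2462.6406.
New equilibrium: 234 - 2Q = 44.5 + 2Q gives Q_1 = 47.375, P_1 = 139.25; CS_1 = 2244.3906, PS_1 = 2244.3906.
Change in consumer surplus = 2244.3906 - 2462.6406 = -218.25.

-218.25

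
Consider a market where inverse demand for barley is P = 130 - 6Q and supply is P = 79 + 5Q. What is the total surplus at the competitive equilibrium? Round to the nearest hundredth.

Set 130 - 6Q = 79 + 5Q, which gives 51 = 11Q, so Q* = 4.6364 and P* = 130 - 6(4.6364) = 102.1818.
Total surplus is the full triangle between the curves from 0 to Q*: (1/2)(4.6364)(130 - 79) = 118.2273.

118.23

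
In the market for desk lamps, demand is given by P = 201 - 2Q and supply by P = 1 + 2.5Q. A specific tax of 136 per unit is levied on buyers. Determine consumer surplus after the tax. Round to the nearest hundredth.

Pre-tax equilibrium: 201 - 2Q = 1 + 2.5Q gives Q* = 44.4444, P* = 112.1111.
A tax on buyers shifts demand down by 136: (201 - 136) - 2Q = 1 + 2.5Q, so Q_t = 14.2222. Buyers pay P_b = 172.5556; sellers receive P_s = P_b - 136 = 36.5556.
Consumer surplus is the triangle under demand above P_b: (1/2)(14.2222)(201 - 172.5556) = 202.2716.

202.27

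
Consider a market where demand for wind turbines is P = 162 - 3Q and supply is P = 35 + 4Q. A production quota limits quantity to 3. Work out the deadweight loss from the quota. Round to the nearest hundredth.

802.57

Without the quota, 162 - 3Q = 35 + 4Q gives Q* = 18.1429.
At Q = 3 the demand price is 162 - 3(3) = 153 and the supply price is 35 + 4(3) = 47.
DWL = (1/2)(gap between curves at 3) x (Q* - 3) = (1/2)(106)(15.1429) = 802.5714.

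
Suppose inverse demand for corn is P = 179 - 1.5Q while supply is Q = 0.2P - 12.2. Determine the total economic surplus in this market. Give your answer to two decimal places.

Rewriting supply in inverse form: P = 61 + 5Q.
Equilibrium: 179 - 1.5Q = 61 + 5Q, so Q* = 18.1538 and P* = 151.7692.
Total surplus is the full triangle between the curves from 0 to Q*: (1/2)(18.1538)(179 - 61) = 1071.0769.

1071.08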